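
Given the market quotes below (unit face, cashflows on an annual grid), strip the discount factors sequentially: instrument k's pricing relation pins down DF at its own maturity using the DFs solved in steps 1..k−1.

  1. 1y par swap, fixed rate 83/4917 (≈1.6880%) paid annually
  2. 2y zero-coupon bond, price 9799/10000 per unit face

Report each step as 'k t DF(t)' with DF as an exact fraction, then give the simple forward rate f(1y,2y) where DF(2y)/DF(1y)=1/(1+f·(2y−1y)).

1 1 4917/5000
2 2 9799/10000
f(1y,2y) = ((4917/5000)/(9799/10000) − 1)/(1) = 35/9799 ≈ 0.3572%

step 1 [1y] swap r/1=83/4917: DF=(1 − 83/4917·(0))/(1+83/4917) = 4917/5000 ≈ 0.983400
step 2 [2y] zero: DF = P = 9799/10000 ≈ 0.979900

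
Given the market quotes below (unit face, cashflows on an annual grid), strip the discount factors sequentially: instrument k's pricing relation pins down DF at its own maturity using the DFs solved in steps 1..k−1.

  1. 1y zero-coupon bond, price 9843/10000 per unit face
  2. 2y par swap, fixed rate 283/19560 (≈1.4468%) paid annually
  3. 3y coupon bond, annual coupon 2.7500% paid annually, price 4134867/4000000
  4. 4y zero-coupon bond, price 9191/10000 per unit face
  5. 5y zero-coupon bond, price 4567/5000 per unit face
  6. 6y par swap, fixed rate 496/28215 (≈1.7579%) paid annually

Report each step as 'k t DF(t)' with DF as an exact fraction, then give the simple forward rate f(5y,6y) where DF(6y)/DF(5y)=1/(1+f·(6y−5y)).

step 1 [1y] zero: DF = P = 9843/10000 ≈ 0.984300
step 2 [2y] swap r/1=283/19560: DF=(1 − 283/19560·(0.984300))/(1+283/19560) = 9717/10000 ≈ 0.971700
step 3 [3y] bond c/1=11/400: DF=(4134867/4000000 − 11/400·(0.984300+0.971700))/(1+11/400) = 9537/10000 ≈ 0.953700
step 4 [4y] zero: DF = P = 9191/10000 ≈ 0.919100
step 5 [5y] zero: DF = P = 4567/5000 ≈ 0.913400
step 6 [6y] swap r/1=496/28215: DF=(1 − 496/28215·(0.984300+0.971700+0.953700+0.919100+0.913400))/(1+496/28215) = 563/625 ≈ 0.900800

1 1 9843/10000
2 2 9717/10000
3 3 9537/10000
4 4 9191/10000
5 5 4567/5000
6 6 563/625
f(5y,6y) = ((4567/5000)/(563/625) − 1)/(1) = 63/4504 ≈ 1.3988%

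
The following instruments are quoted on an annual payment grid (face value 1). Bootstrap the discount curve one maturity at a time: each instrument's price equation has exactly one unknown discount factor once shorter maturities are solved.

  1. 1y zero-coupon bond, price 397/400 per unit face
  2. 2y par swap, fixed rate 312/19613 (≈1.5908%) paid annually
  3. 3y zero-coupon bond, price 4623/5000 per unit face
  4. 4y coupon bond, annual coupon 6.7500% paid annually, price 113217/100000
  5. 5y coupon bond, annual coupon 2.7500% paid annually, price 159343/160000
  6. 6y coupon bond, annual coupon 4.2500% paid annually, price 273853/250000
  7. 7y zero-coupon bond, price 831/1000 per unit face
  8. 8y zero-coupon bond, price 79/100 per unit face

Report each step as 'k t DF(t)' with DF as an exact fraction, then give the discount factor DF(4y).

step 1 [1y] zero: DF = P = 397/400 ≈ 0.992500
step 2 [2y] swap r/1=312/19613: DF=(1 − 312/19613·(0.992500))/(1+312/19613) = 1211/1250 ≈ 0.968800
step 3 [3y] zero: DF = P = 4623/5000 ≈ 0.924600
step 4 [4y] bond c/1=27/400: DF=(113217/100000 − 27/400·(0.992500+0.968800+0.924600))/(1+27/400) = 8781/10000 ≈ 0.878100
step 5 [5y] bond c/1=11/400: DF=(159343/160000 − 11/400·(0.992500+0.968800+0.924600+0.878100))/(1+11/400) = 1737/2000 ≈ 0.868500
step 6 [6y] bond c/1=17/400: DF=(273853/250000 − 17/400·(0.992500+0.968800+0.924600+0.878100+0.868500))/(1+17/400) = 8619/10000 ≈ 0.861900
step 7 [7y] zero: DF = P = 831/1000 ≈ 0.831000
step 8 [8y] zero: DF = P = 79/100 ≈ 0.790000

1 1 397/400
2 2 1211/1250
3 3 4623/5000
4 4 8781/10000
5 5 1737/2000
6 6 8619/10000
7 7 831/1000
8 8 79/100
DF(4y) = 8781/10000 ≈ 0.878100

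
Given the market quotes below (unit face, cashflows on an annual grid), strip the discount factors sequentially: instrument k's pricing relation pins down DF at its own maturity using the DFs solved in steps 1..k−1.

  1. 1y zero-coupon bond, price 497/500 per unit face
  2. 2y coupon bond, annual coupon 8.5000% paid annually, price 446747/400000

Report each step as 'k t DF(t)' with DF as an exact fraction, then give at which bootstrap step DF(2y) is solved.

step 1 [1y] zero: DF = P = 497/500 ≈ 0.994000
step 2 [2y] bond c/1=17/200: DF=(446747/400000 − 17/200·(0.994000))/(1+17/200) = 1903/2000 ≈ 0.951500

1 1 497/500
2 2 1903/2000
DF(2y) is solved at step 2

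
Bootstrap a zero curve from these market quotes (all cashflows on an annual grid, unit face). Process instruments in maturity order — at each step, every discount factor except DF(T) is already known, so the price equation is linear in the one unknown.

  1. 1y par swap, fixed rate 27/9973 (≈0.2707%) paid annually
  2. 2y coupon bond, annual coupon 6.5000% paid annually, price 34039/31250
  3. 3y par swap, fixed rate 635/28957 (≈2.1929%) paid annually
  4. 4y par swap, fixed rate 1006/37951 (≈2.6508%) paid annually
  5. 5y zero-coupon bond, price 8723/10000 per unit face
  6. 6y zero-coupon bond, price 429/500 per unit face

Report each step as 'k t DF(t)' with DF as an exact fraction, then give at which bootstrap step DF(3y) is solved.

step 1 [1y] swap r/1=27/9973: DF=(1 − 27/9973·(0))/(1+27/9973) = 9973/10000 ≈ 0.997300
step 2 [2y] bond c/1=13/200: DF=(34039/31250 − 13/200·(0.997300))/(1+13/200) = 9619/10000 ≈ 0.961900
step 3 [3y] swap r/1=635/28957: DF=(1 − 635/28957·(0.997300+0.961900))/(1+635/28957) = 1873/2000 ≈ 0.936500
step 4 [4y] swap r/1=1006/37951: DF=(1 − 1006/37951·(0.997300+0.961900+0.936500))/(1+1006/37951) = 4497/5000 ≈ 0.899400
step 5 [5y] zero: DF = P = 8723/10000 ≈ 0.872300
step 6 [6y] zero: DF = P = 429/500 ≈ 0.858000

1 1 9973/10000
2 2 9619/10000
3 3 1873/2000
4 4 4497/5000
5 5 8723/10000
6 6 429/500
DF(3y) is solved at step 3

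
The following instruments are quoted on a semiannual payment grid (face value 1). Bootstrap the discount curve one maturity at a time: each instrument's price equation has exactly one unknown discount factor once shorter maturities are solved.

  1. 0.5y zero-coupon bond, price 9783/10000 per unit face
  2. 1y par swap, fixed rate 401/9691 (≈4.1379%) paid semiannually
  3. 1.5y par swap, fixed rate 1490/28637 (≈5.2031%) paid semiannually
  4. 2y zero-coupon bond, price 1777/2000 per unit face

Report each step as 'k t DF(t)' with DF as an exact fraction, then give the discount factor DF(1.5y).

step 1 [0.5y] zero: DF = P = 9783/10000 ≈ 0.978300
step 2 [1y] swap r/2=401/19382: DF=(1 − 401/19382·(0.978300))/(1+401/19382) = 9599/10000 ≈ 0.959900
step 3 [1.5y] swap r/2=745/28637: DF=(1 − 745/28637·(0.978300+0.959900))/(1+745/28637) = 1851/2000 ≈ 0.925500
step 4 [2y] zero: DF = P = 1777/2000 ≈ 0.888500

1 1/2 9783/10000
2 1 9599/10000
3 3/2 1851/2000
4 2 1777/2000
DF(1.5y) = 1851/2000 ≈ 0.925500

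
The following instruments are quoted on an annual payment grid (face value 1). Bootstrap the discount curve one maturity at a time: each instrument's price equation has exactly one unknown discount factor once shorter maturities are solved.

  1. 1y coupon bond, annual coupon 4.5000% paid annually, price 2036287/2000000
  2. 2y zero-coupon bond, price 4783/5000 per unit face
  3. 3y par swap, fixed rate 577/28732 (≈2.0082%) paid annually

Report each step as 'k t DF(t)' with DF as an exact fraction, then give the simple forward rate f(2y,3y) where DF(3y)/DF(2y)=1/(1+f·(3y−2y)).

step 1 [1y] bond c/1=9/200: DF=(2036287/2000000 − 9/200·(0))/(1+9/200) = 9743/10000 ≈ 0.974300
step 2 [2y] zero: DF = P = 4783/5000 ≈ 0.956600
step 3 [3y] swap r/1=577/28732: DF=(1 − 577/28732·(0.974300+0.956600))/(1+577/28732) = 9423/10000 ≈ 0.942300

1 1 9743/10000
2 2 4783/5000
3 3 9423/10000
f(2y,3y) = ((4783/5000)/(9423/10000) − 1)/(1) = 143/9423 ≈ 1.5176%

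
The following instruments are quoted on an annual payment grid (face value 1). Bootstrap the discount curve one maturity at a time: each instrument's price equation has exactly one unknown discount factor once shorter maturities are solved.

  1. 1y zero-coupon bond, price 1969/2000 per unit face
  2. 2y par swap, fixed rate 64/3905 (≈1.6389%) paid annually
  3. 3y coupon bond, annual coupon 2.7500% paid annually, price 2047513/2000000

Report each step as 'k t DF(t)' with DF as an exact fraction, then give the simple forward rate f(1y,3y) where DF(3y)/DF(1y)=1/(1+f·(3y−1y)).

1 1 1969/2000
2 2 121/125
3 3 9441/10000
f(1y,3y) = ((1969/2000)/(9441/10000) − 1)/(2) = 202/9441 ≈ 2.1396%

step 1 [1y] zero: DF = P = 1969/2000 ≈ 0.984500
step 2 [2y] swap r/1=64/3905: DF=(1 − 64/3905·(0.984500))/(1+64/3905) = 121/125 ≈ 0.968000
step 3 [3y] bond c/1=11/400: DF=(2047513/2000000 − 11/400·(0.984500+0.968000))/(1+11/400) = 9441/10000 ≈ 0.944100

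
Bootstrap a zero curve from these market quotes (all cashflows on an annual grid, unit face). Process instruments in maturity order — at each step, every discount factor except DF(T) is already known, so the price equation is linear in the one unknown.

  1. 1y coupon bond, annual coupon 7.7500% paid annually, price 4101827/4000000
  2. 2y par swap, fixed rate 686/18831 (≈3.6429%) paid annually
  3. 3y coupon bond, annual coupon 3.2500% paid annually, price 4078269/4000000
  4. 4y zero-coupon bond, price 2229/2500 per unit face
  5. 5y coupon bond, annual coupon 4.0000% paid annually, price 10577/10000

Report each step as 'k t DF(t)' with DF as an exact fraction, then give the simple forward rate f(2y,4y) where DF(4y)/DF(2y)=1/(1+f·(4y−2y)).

1 1 9517/10000
2 2 4657/5000
3 3 4641/5000
4 4 2229/2500
5 5 4373/5000
f(2y,4y) = ((4657/5000)/(2229/2500) − 1)/(2) = 199/8916 ≈ 2.2319%

step 1 [1y] bond c/1=31/400: DF=(4101827/4000000 − 31/400·(0))/(1+31/400) = 9517/10000 ≈ 0.951700
step 2 [2y] swap r/1=686/18831: DF=(1 − 686/18831·(0.951700))/(1+686/18831) = 4657/5000 ≈ 0.931400
step 3 [3y] bond c/1=13/400: DF=(4078269/4000000 − 13/400·(0.951700+0.931400))/(1+13/400) = 4641/5000 ≈ 0.928200
step 4 [4y] zero: DF = P = 2229/2500 ≈ 0.891600
step 5 [5y] bond c/1=1/25: DF=(10577/10000 − 1/25·(0.951700+0.931400+0.928200+0.891600))/(1+1/25) = 4373/5000 ≈ 0.874600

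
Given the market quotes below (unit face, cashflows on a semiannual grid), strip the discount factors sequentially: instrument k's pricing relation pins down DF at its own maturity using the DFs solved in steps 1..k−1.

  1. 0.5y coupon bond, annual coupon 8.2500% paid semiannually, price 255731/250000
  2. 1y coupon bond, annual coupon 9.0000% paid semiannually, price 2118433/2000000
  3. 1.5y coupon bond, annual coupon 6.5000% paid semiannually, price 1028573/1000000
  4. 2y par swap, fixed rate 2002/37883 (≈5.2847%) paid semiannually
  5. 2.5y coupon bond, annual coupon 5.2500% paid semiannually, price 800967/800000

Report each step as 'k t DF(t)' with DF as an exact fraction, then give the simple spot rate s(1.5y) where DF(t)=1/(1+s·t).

step 1 [0.5y] bond c/2=33/800: DF=(255731/250000 − 33/800·(0))/(1+33/800) = 614/625 ≈ 0.982400
step 2 [1y] bond c/2=9/200: DF=(2118433/2000000 − 9/200·(0.982400))/(1+9/200) = 9713/10000 ≈ 0.971300
step 3 [1.5y] bond c/2=13/400: DF=(1028573/1000000 − 13/400·(0.982400+0.971300))/(1+13/400) = 9347/10000 ≈ 0.934700
step 4 [2y] swap r/2=1001/37883: DF=(1 − 1001/37883·(0.982400+0.971300+0.934700))/(1+1001/37883) = 8999/10000 ≈ 0.899900
step 5 [2.5y] bond c/2=21/800: DF=(800967/800000 − 21/800·(0.982400+0.971300+0.934700+0.899900))/(1+21/800) = 8787/10000 ≈ 0.878700

1 1/2 614/625
2 1 9713/10000
3 3/2 9347/10000
4 2 8999/10000
5 5/2 8787/10000
s(1.5y) = (1/(9347/10000) − 1)/(3/2) = 1306/28041 ≈ 4.6575%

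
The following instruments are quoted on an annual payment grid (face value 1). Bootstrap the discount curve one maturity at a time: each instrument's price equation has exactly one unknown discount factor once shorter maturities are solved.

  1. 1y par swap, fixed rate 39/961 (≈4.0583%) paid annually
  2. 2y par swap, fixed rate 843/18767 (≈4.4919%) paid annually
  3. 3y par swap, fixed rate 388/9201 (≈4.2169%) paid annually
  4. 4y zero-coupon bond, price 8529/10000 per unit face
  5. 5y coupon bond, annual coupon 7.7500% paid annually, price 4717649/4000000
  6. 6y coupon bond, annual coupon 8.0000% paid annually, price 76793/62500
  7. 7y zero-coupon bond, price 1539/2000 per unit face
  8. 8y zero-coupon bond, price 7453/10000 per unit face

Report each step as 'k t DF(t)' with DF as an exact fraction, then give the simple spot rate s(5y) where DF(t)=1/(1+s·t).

step 1 [1y] swap r/1=39/961: DF=(1 − 39/961·(0))/(1+39/961) = 961/1000 ≈ 0.961000
step 2 [2y] swap r/1=843/18767: DF=(1 − 843/18767·(0.961000))/(1+843/18767) = 9157/10000 ≈ 0.915700
step 3 [3y] swap r/1=388/9201: DF=(1 − 388/9201·(0.961000+0.915700))/(1+388/9201) = 2209/2500 ≈ 0.883600
step 4 [4y] zero: DF = P = 8529/10000 ≈ 0.852900
step 5 [5y] bond c/1=31/400: DF=(4717649/4000000 − 31/400·(0.961000+0.915700+0.883600+0.852900))/(1+31/400) = 8347/10000 ≈ 0.834700
step 6 [6y] bond c/1=2/25: DF=(76793/62500 − 2/25·(0.961000+0.915700+0.883600+0.852900+0.834700))/(1+2/25) = 4041/5000 ≈ 0.808200
step 7 [7y] zero: DF = P = 1539/2000 ≈ 0.769500
step 8 [8y] zero: DF = P = 7453/10000 ≈ 0.745300

1 1 961/1000
2 2 9157/10000
3 3 2209/2500
4 4 8529/10000
5 5 8347/10000
6 6 4041/5000
7 7 1539/2000
8 8 7453/10000
s(5y) = (1/(8347/10000) − 1)/(5) = 1653/41735 ≈ 3.9607%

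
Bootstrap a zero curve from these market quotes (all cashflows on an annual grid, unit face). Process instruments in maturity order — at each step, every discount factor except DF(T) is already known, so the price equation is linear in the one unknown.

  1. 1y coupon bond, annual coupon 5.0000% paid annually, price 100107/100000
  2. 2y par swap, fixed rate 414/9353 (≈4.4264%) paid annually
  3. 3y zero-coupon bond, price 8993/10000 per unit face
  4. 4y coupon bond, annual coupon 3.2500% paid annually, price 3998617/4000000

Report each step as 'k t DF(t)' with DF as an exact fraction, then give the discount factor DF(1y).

step 1 [1y] bond c/1=1/20: DF=(100107/100000 − 1/20·(0))/(1+1/20) = 4767/5000 ≈ 0.953400
step 2 [2y] swap r/1=414/9353: DF=(1 − 414/9353·(0.953400))/(1+414/9353) = 2293/2500 ≈ 0.917200
step 3 [3y] zero: DF = P = 8993/10000 ≈ 0.899300
step 4 [4y] bond c/1=13/400: DF=(3998617/4000000 − 13/400·(0.953400+0.917200+0.899300))/(1+13/400) = 881/1000 ≈ 0.881000

1 1 4767/5000
2 2 2293/2500
3 3 8993/10000
4 4 881/1000
DF(1y) = 4767/5000 ≈ 0.953400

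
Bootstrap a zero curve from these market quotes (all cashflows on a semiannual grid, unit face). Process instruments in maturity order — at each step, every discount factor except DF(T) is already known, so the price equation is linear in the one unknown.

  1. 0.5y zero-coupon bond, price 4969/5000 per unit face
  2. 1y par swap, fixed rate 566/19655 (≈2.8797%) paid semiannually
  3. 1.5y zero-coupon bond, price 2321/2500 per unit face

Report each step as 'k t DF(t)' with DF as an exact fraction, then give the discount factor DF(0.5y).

1 1/2 4969/5000
2 1 9717/10000
3 3/2 2321/2500
DF(0.5y) = 4969/5000 ≈ 0.993800

step 1 [0.5y] zero: DF = P = 4969/5000 ≈ 0.993800
step 2 [1y] swap r/2=283/19655: DF=(1 − 283/19655·(0.993800))/(1+283/19655) = 9717/10000 ≈ 0.971700
step 3 [1.5y] zero: DF = P = 2321/2500 ≈ 0.928400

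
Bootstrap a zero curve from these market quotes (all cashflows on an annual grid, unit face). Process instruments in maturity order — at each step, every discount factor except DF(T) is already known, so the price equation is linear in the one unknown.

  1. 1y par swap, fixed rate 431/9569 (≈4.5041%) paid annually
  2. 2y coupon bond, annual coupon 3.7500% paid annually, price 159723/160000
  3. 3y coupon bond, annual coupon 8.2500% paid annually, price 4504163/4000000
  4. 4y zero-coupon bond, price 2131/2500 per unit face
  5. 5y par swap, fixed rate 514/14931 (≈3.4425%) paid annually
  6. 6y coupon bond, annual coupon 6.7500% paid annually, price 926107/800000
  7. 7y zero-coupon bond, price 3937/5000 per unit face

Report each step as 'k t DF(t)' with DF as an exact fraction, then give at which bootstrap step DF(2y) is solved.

1 1 9569/10000
2 2 2319/2500
3 3 4483/5000
4 4 2131/2500
5 5 4229/5000
6 6 2003/2500
7 7 3937/5000
DF(2y) is solved at step 2

step 1 [1y] swap r/1=431/9569: DF=(1 − 431/9569·(0))/(1+431/9569) = 9569/10000 ≈ 0.956900
step 2 [2y] bond c/1=3/80: DF=(159723/160000 − 3/80·(0.956900))/(1+3/80) = 2319/2500 ≈ 0.927600
step 3 [3y] bond c/1=33/400: DF=(4504163/4000000 − 33/400·(0.956900+0.927600))/(1+33/400) = 4483/5000 ≈ 0.896600
step 4 [4y] zero: DF = P = 2131/2500 ≈ 0.852400
step 5 [5y] swap r/1=514/14931: DF=(1 − 514/14931·(0.956900+0.927600+0.896600+0.852400))/(1+514/14931) = 4229/5000 ≈ 0.845800
step 6 [6y] bond c/1=27/400: DF=(926107/800000 − 27/400·(0.956900+0.927600+0.896600+0.852400+0.845800))/(1+27/400) = 2003/2500 ≈ 0.801200
step 7 [7y] zero: DF = P = 3937/5000 ≈ 0.787400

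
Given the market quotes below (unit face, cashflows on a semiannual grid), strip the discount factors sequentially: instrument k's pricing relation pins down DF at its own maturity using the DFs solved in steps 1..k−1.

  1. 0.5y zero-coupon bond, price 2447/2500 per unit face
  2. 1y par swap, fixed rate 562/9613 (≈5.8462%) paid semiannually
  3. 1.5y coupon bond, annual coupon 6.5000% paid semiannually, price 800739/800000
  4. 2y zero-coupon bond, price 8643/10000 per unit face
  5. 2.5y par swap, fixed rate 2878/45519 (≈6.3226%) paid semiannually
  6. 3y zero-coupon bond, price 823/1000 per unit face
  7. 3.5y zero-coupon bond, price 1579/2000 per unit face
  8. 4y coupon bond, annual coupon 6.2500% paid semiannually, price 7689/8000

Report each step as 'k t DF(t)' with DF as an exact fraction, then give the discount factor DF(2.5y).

1 1/2 2447/2500
2 1 4719/5000
3 3/2 9089/10000
4 2 8643/10000
5 5/2 8561/10000
6 3 823/1000
7 7/2 1579/2000
8 4 1863/2500
DF(2.5y) = 8561/10000 ≈ 0.856100

step 1 [0.5y] zero: DF = P = 2447/2500 ≈ 0.978800
step 2 [1y] swap r/2=281/9613: DF=(1 − 281/9613·(0.978800))/(1+281/9613) = 4719/5000 ≈ 0.943800
step 3 [1.5y] bond c/2=13/400: DF=(800739/800000 − 13/400·(0.978800+0.943800))/(1+13/400) = 9089/10000 ≈ 0.908900
step 4 [2y] zero: DF = P = 8643/10000 ≈ 0.864300
step 5 [2.5y] swap r/2=1439/45519: DF=(1 − 1439/45519·(0.978800+0.943800+0.908900+0.864300))/(1+1439/45519) = 8561/10000 ≈ 0.856100
step 6 [3y] zero: DF = P = 823/1000 ≈ 0.823000
step 7 [3.5y] zero: DF = P = 1579/2000 ≈ 0.789500
step 8 [4y] bond c/2=1/32: DF=(7689/8000 − 1/32·(0.978800+0.943800+0.908900+0.864300+0.856100+0.823000+0.789500))/(1+1/32) = 1863/2500 ≈ 0.745200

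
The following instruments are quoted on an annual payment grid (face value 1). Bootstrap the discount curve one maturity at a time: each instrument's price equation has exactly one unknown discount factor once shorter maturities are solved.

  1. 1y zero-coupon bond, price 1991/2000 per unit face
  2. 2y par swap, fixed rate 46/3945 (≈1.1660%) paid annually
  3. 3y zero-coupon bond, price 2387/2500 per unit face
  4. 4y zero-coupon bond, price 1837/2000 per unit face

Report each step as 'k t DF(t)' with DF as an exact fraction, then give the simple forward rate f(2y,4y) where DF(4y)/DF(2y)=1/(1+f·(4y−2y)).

1 1 1991/2000
2 2 977/1000
3 3 2387/2500
4 4 1837/2000
f(2y,4y) = ((977/1000)/(1837/2000) − 1)/(2) = 117/3674 ≈ 3.1845%

step 1 [1y] zero: DF = P = 1991/2000 ≈ 0.995500
step 2 [2y] swap r/1=46/3945: DF=(1 − 46/3945·(0.995500))/(1+46/3945) = 977/1000 ≈ 0.977000
step 3 [3y] zero: DF = P = 2387/2500 ≈ 0.954800
step 4 [4y] zero: DF = P = 1837/2000 ≈ 0.918500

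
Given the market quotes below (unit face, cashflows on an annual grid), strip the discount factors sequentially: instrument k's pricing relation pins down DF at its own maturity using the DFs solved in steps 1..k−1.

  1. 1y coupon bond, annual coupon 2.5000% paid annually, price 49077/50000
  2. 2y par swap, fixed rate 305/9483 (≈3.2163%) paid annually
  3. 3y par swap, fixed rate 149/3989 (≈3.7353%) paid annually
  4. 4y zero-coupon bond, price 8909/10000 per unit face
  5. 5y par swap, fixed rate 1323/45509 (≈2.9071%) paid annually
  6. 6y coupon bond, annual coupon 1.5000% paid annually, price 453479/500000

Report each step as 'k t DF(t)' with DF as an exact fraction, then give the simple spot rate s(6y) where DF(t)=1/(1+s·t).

step 1 [1y] bond c/1=1/40: DF=(49077/50000 − 1/40·(0))/(1+1/40) = 1197/1250 ≈ 0.957600
step 2 [2y] swap r/1=305/9483: DF=(1 − 305/9483·(0.957600))/(1+305/9483) = 939/1000 ≈ 0.939000
step 3 [3y] swap r/1=149/3989: DF=(1 − 149/3989·(0.957600+0.939000))/(1+149/3989) = 8957/10000 ≈ 0.895700
step 4 [4y] zero: DF = P = 8909/10000 ≈ 0.890900
step 5 [5y] swap r/1=1323/45509: DF=(1 − 1323/45509·(0.957600+0.939000+0.895700+0.890900))/(1+1323/45509) = 8677/10000 ≈ 0.867700
step 6 [6y] bond c/1=3/200: DF=(453479/500000 − 3/200·(0.957600+0.939000+0.895700+0.890900+0.867700))/(1+3/200) = 8263/10000 ≈ 0.826300

1 1 1197/1250
2 2 939/1000
3 3 8957/10000
4 4 8909/10000
5 5 8677/10000
6 6 8263/10000
s(6y) = (1/(8263/10000) − 1)/(6) = 579/16526 ≈ 3.5036%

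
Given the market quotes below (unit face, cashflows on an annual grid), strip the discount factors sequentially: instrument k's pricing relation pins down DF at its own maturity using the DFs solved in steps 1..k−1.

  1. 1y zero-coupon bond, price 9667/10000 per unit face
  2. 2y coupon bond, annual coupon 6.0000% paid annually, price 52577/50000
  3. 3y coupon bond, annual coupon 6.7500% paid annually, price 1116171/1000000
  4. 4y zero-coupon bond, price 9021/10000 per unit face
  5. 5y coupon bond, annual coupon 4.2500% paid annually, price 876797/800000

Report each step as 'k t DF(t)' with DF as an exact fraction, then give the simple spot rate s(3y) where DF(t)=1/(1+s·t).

1 1 9667/10000
2 2 9373/10000
3 3 2313/2500
4 4 9021/10000
5 5 562/625
s(3y) = (1/(2313/2500) − 1)/(3) = 187/6939 ≈ 2.6949%

step 1 [1y] zero: DF = P = 9667/10000 ≈ 0.966700
step 2 [2y] bond c/1=3/50: DF=(52577/50000 − 3/50·(0.966700))/(1+3/50) = 9373/10000 ≈ 0.937300
step 3 [3y] bond c/1=27/400: DF=(1116171/1000000 − 27/400·(0.966700+0.937300))/(1+27/400) = 2313/2500 ≈ 0.925200
step 4 [4y] zero: DF = P = 9021/10000 ≈ 0.902100
step 5 [5y] bond c/1=17/400: DF=(876797/800000 − 17/400·(0.966700+0.937300+0.925200+0.902100))/(1+17/400) = 562/625 ≈ 0.899200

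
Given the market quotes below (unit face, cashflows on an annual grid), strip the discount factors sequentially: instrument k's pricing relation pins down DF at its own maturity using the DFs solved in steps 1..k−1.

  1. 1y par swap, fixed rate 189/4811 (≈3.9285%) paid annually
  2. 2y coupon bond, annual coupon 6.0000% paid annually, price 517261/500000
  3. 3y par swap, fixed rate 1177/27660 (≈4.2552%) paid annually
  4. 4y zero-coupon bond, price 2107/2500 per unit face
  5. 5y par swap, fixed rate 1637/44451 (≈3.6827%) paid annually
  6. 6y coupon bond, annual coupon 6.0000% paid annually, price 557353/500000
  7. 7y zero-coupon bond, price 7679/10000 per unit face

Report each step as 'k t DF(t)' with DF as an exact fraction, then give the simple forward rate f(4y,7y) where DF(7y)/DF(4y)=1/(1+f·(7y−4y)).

1 1 4811/5000
2 2 1843/2000
3 3 8823/10000
4 4 2107/2500
5 5 8363/10000
6 6 4/5
7 7 7679/10000
f(4y,7y) = ((2107/2500)/(7679/10000) − 1)/(3) = 107/3291 ≈ 3.2513%

step 1 [1y] swap r/1=189/4811: DF=(1 − 189/4811·(0))/(1+189/4811) = 4811/5000 ≈ 0.962200
step 2 [2y] bond c/1=3/50: DF=(517261/500000 − 3/50·(0.962200))/(1+3/50) = 1843/2000 ≈ 0.921500
step 3 [3y] swap r/1=1177/27660: DF=(1 − 1177/27660·(0.962200+0.921500))/(1+1177/27660) = 8823/10000 ≈ 0.882300
step 4 [4y] zero: DF = P = 2107/2500 ≈ 0.842800
step 5 [5y] swap r/1=1637/44451: DF=(1 − 1637/44451·(0.962200+0.921500+0.882300+0.842800))/(1+1637/44451) = 8363/10000 ≈ 0.836300
step 6 [6y] bond c/1=3/50: DF=(557353/500000 − 3/50·(0.962200+0.921500+0.882300+0.842800+0.836300))/(1+3/50) = 4/5 ≈ 0.800000
step 7 [7y] zero: DF = P = 7679/10000 ≈ 0.767900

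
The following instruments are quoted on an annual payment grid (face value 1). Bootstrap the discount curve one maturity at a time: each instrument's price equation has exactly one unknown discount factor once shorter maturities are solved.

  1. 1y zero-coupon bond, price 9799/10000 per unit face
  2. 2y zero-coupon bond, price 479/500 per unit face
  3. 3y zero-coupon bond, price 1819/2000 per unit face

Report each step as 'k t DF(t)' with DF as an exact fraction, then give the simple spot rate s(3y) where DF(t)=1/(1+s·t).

1 1 9799/10000
2 2 479/500
3 3 1819/2000
s(3y) = (1/(1819/2000) − 1)/(3) = 181/5457 ≈ 3.3168%

step 1 [1y] zero: DF = P = 9799/10000 ≈ 0.979900
step 2 [2y] zero: DF = P = 479/500 ≈ 0.958000
step 3 [3y] zero: DF = P = 1819/2000 ≈ 0.909500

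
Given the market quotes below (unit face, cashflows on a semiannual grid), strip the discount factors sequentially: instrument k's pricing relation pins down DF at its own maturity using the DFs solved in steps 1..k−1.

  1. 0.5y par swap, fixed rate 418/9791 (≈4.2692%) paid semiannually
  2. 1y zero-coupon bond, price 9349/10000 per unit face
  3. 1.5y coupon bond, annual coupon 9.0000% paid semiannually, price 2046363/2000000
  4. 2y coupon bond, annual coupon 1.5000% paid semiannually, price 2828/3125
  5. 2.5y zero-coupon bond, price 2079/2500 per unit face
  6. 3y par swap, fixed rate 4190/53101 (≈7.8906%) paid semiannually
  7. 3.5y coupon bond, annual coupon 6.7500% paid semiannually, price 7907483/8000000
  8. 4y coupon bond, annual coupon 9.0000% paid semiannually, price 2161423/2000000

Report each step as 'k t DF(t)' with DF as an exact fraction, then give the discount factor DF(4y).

step 1 [0.5y] swap r/2=209/9791: DF=(1 − 209/9791·(0))/(1+209/9791) = 9791/10000 ≈ 0.979100
step 2 [1y] zero: DF = P = 9349/10000 ≈ 0.934900
step 3 [1.5y] bond c/2=9/200: DF=(2046363/2000000 − 9/200·(0.979100+0.934900))/(1+9/200) = 8967/10000 ≈ 0.896700
step 4 [2y] bond c/2=3/400: DF=(2828/3125 − 3/400·(0.979100+0.934900+0.896700))/(1+3/400) = 8773/10000 ≈ 0.877300
step 5 [2.5y] zero: DF = P = 2079/2500 ≈ 0.831600
step 6 [3y] swap r/2=2095/53101: DF=(1 − 2095/53101·(0.979100+0.934900+0.896700+0.877300+0.831600))/(1+2095/53101) = 1581/2000 ≈ 0.790500
step 7 [3.5y] bond c/2=27/800: DF=(7907483/8000000 − 27/800·(0.979100+0.934900+0.896700+0.877300+0.831600+0.790500))/(1+27/800) = 1957/2500 ≈ 0.782800
step 8 [4y] bond c/2=9/200: DF=(2161423/2000000 − 9/200·(0.979100+0.934900+0.896700+0.877300+0.831600+0.790500+0.782800))/(1+9/200) = 3859/5000 ≈ 0.771800

1 1/2 9791/10000
2 1 9349/10000
3 3/2 8967/10000
4 2 8773/10000
5 5/2 2079/2500
6 3 1581/2000
7 7/2 1957/2500
8 4 3859/5000
DF(4y) = 3859/5000 ≈ 0.771800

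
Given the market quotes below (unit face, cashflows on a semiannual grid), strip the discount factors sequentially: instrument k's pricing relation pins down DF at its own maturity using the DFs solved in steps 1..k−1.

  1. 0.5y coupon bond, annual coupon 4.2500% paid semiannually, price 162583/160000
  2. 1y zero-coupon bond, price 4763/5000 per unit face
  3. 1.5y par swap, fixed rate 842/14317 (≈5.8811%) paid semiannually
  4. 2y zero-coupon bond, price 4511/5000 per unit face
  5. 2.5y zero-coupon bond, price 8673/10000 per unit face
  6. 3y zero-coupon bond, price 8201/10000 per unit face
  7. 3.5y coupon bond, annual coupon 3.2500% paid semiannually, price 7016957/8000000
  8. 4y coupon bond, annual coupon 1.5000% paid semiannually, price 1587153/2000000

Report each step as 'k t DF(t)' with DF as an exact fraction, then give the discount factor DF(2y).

step 1 [0.5y] bond c/2=17/800: DF=(162583/160000 − 17/800·(0))/(1+17/800) = 199/200 ≈ 0.995000
step 2 [1y] zero: DF = P = 4763/5000 ≈ 0.952600
step 3 [1.5y] swap r/2=421/14317: DF=(1 − 421/14317·(0.995000+0.952600))/(1+421/14317) = 4579/5000 ≈ 0.915800
step 4 [2y] zero: DF = P = 4511/5000 ≈ 0.902200
step 5 [2.5y] zero: DF = P = 8673/10000 ≈ 0.867300
step 6 [3y] zero: DF = P = 8201/10000 ≈ 0.820100
step 7 [3.5y] bond c/2=13/800: DF=(7016957/8000000 − 13/800·(0.995000+0.952600+0.915800+0.902200+0.867300+0.820100))/(1+13/800) = 7759/10000 ≈ 0.775900
step 8 [4y] bond c/2=3/400: DF=(1587153/2000000 − 3/400·(0.995000+0.952600+0.915800+0.902200+0.867300+0.820100+0.775900))/(1+3/400) = 7413/10000 ≈ 0.741300

1 1/2 199/200
2 1 4763/5000
3 3/2 4579/5000
4 2 4511/5000
5 5/2 8673/10000
6 3 8201/10000
7 7/2 7759/10000
8 4 7413/10000
DF(2y) = 4511/5000 ≈ 0.902200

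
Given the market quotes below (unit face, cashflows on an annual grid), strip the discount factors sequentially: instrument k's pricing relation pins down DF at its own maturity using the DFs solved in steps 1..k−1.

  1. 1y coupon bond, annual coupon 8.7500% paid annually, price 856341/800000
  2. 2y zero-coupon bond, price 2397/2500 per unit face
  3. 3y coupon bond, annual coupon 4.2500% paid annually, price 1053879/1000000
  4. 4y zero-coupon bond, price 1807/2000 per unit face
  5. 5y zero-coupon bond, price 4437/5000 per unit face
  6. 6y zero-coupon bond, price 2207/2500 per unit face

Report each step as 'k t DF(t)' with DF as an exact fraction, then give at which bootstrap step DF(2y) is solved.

1 1 9843/10000
2 2 2397/2500
3 3 9317/10000
4 4 1807/2000
5 5 4437/5000
6 6 2207/2500
DF(2y) is solved at step 2

step 1 [1y] bond c/1=7/80: DF=(856341/800000 − 7/80·(0))/(1+7/80) = 9843/10000 ≈ 0.984300
step 2 [2y] zero: DF = P = 2397/2500 ≈ 0.958800
step 3 [3y] bond c/1=17/400: DF=(1053879/1000000 − 17/400·(0.984300+0.958800))/(1+17/400) = 9317/10000 ≈ 0.931700
step 4 [4y] zero: DF = P = 1807/2000 ≈ 0.903500
step 5 [5y] zero: DF = P = 4437/5000 ≈ 0.887400
step 6 [6y] zero: DF = P = 2207/2500 ≈ 0.882800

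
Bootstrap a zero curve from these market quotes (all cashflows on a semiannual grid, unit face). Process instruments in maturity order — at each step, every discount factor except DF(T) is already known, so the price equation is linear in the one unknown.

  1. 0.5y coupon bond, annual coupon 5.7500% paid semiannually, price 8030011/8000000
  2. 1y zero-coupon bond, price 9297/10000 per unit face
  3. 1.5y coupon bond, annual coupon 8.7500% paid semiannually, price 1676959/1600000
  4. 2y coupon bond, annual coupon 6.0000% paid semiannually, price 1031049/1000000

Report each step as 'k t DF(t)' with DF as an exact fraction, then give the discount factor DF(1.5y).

step 1 [0.5y] bond c/2=23/800: DF=(8030011/8000000 − 23/800·(0))/(1+23/800) = 9757/10000 ≈ 0.975700
step 2 [1y] zero: DF = P = 9297/10000 ≈ 0.929700
step 3 [1.5y] bond c/2=7/160: DF=(1676959/1600000 − 7/160·(0.975700+0.929700))/(1+7/160) = 9243/10000 ≈ 0.924300
step 4 [2y] bond c/2=3/100: DF=(1031049/1000000 − 3/100·(0.975700+0.929700+0.924300))/(1+3/100) = 4593/5000 ≈ 0.918600

1 1/2 9757/10000
2 1 9297/10000
3 3/2 9243/10000
4 2 4593/5000
DF(1.5y) = 9243/10000 ≈ 0.924300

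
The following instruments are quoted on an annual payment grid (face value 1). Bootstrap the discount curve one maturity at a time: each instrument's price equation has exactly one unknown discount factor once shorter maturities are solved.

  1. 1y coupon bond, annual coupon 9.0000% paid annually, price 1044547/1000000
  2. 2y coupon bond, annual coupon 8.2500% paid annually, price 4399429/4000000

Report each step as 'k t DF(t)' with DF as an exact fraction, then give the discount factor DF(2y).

1 1 9583/10000
2 2 943/1000
DF(2y) = 943/1000 ≈ 0.943000

step 1 [1y] bond c/1=9/100: DF=(1044547/1000000 − 9/100·(0))/(1+9/100) = 9583/10000 ≈ 0.958300
step 2 [2y] bond c/1=33/400: DF=(4399429/4000000 − 33/400·(0.958300))/(1+33/400) = 943/1000 ≈ 0.943000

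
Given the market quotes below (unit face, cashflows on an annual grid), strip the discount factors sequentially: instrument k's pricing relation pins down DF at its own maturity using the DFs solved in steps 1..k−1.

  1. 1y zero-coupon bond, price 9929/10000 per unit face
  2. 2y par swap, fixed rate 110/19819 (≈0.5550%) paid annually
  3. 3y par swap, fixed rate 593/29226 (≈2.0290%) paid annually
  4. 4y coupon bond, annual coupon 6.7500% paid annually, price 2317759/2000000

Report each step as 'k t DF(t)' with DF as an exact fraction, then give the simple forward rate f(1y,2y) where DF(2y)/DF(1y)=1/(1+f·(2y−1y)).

step 1 [1y] zero: DF = P = 9929/10000 ≈ 0.992900
step 2 [2y] swap r/1=110/19819: DF=(1 − 110/19819·(0.992900))/(1+110/19819) = 989/1000 ≈ 0.989000
step 3 [3y] swap r/1=593/29226: DF=(1 − 593/29226·(0.992900+0.989000))/(1+593/29226) = 9407/10000 ≈ 0.940700
step 4 [4y] bond c/1=27/400: DF=(2317759/2000000 − 27/400·(0.992900+0.989000+0.940700))/(1+27/400) = 563/625 ≈ 0.900800

1 1 9929/10000
2 2 989/1000
3 3 9407/10000
4 4 563/625
f(1y,2y) = ((9929/10000)/(989/1000) − 1)/(1) = 39/9890 ≈ 0.3943%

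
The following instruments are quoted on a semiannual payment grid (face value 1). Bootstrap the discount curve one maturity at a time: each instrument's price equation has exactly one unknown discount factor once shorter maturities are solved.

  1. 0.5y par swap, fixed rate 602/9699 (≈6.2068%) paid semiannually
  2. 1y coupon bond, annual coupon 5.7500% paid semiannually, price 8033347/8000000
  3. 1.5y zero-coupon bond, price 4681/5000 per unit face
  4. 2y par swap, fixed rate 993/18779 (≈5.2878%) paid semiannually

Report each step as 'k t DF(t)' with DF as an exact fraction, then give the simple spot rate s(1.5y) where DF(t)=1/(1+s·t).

step 1 [0.5y] swap r/2=301/9699: DF=(1 − 301/9699·(0))/(1+301/9699) = 9699/10000 ≈ 0.969900
step 2 [1y] bond c/2=23/800: DF=(8033347/8000000 − 23/800·(0.969900))/(1+23/800) = 949/1000 ≈ 0.949000
step 3 [1.5y] zero: DF = P = 4681/5000 ≈ 0.936200
step 4 [2y] swap r/2=993/37558: DF=(1 − 993/37558·(0.969900+0.949000+0.936200))/(1+993/37558) = 9007/10000 ≈ 0.900700

1 1/2 9699/10000
2 1 949/1000
3 3/2 4681/5000
4 2 9007/10000
s(1.5y) = (1/(4681/5000) − 1)/(3/2) = 638/14043 ≈ 4.5432%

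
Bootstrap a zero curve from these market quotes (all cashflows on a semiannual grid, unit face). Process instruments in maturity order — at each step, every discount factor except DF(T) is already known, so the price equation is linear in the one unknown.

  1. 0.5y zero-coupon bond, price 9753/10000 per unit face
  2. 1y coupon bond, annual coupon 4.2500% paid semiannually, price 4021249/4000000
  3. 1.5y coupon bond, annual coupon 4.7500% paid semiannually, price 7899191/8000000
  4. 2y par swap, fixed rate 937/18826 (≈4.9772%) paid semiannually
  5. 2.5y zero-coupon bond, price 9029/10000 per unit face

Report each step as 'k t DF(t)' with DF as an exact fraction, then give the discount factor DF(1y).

step 1 [0.5y] zero: DF = P = 9753/10000 ≈ 0.975300
step 2 [1y] bond c/2=17/800: DF=(4021249/4000000 − 17/800·(0.975300))/(1+17/800) = 9641/10000 ≈ 0.964100
step 3 [1.5y] bond c/2=19/800: DF=(7899191/8000000 − 19/800·(0.975300+0.964100))/(1+19/800) = 1839/2000 ≈ 0.919500
step 4 [2y] swap r/2=937/37652: DF=(1 − 937/37652·(0.975300+0.964100+0.919500))/(1+937/37652) = 9063/10000 ≈ 0.906300
step 5 [2.5y] zero: DF = P = 9029/10000 ≈ 0.902900

1 1/2 9753/10000
2 1 9641/10000
3 3/2 1839/2000
4 2 9063/10000
5 5/2 9029/10000
DF(1y) = 9641/10000 ≈ 0.964100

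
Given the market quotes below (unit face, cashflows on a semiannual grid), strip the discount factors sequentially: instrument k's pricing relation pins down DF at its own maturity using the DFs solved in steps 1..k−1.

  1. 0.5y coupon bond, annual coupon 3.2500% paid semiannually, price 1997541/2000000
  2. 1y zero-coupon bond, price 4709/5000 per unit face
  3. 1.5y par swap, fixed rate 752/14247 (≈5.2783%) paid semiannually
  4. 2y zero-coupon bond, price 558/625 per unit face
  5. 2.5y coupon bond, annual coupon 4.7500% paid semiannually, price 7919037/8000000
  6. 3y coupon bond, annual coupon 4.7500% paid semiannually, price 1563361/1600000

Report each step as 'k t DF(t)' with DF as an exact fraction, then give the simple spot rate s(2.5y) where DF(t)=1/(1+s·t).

step 1 [0.5y] bond c/2=13/800: DF=(1997541/2000000 − 13/800·(0))/(1+13/800) = 2457/2500 ≈ 0.982800
step 2 [1y] zero: DF = P = 4709/5000 ≈ 0.941800
step 3 [1.5y] swap r/2=376/14247: DF=(1 − 376/14247·(0.982800+0.941800))/(1+376/14247) = 578/625 ≈ 0.924800
step 4 [2y] zero: DF = P = 558/625 ≈ 0.892800
step 5 [2.5y] bond c/2=19/800: DF=(7919037/8000000 − 19/800·(0.982800+0.941800+0.924800+0.892800))/(1+19/800) = 8801/10000 ≈ 0.880100
step 6 [3y] bond c/2=19/800: DF=(1563361/1600000 − 19/800·(0.982800+0.941800+0.924800+0.892800+0.880100))/(1+19/800) = 1059/1250 ≈ 0.847200

1 1/2 2457/2500
2 1 4709/5000
3 3/2 578/625
4 2 558/625
5 5/2 8801/10000
6 3 1059/1250
s(2.5y) = (1/(8801/10000) − 1)/(5/2) = 2398/44005 ≈ 5.4494%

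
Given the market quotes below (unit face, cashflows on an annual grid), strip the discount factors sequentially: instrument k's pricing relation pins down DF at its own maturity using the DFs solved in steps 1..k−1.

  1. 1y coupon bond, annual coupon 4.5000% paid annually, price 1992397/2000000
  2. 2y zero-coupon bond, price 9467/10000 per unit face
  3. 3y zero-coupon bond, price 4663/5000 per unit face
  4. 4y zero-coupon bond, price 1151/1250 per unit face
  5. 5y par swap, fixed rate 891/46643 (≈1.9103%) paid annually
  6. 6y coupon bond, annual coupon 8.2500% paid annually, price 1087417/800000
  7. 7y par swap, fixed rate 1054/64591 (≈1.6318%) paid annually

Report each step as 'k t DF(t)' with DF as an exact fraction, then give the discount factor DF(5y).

1 1 9533/10000
2 2 9467/10000
3 3 4663/5000
4 4 1151/1250
5 5 9109/10000
6 6 4501/5000
7 7 4473/5000
DF(5y) = 9109/10000 ≈ 0.910900

step 1 [1y] bond c/1=9/200: DF=(1992397/2000000 − 9/200·(0))/(1+9/200) = 9533/10000 ≈ 0.953300
step 2 [2y] zero: DF = P = 9467/10000 ≈ 0.946700
step 3 [3y] zero: DF = P = 4663/5000 ≈ 0.932600
step 4 [4y] zero: DF = P = 1151/1250 ≈ 0.920800
step 5 [5y] swap r/1=891/46643: DF=(1 − 891/46643·(0.953300+0.946700+0.932600+0.920800))/(1+891/46643) = 9109/10000 ≈ 0.910900
step 6 [6y] bond c/1=33/400: DF=(1087417/800000 − 33/400·(0.953300+0.946700+0.932600+0.920800+0.910900))/(1+33/400) = 4501/5000 ≈ 0.900200
step 7 [7y] swap r/1=1054/64591: DF=(1 − 1054/64591·(0.953300+0.946700+0.932600+0.920800+0.910900+0.900200))/(1+1054/64591) = 4473/5000 ≈ 0.894600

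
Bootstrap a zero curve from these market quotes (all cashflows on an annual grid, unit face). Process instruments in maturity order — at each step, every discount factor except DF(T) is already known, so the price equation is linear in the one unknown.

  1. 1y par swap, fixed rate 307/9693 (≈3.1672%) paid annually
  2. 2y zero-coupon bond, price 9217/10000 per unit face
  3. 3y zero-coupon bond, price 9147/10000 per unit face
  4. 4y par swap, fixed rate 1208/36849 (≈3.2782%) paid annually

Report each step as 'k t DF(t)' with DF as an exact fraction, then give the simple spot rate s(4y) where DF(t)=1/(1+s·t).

step 1 [1y] swap r/1=307/9693: DF=(1 − 307/9693·(0))/(1+307/9693) = 9693/10000 ≈ 0.969300
step 2 [2y] zero: DF = P = 9217/10000 ≈ 0.921700
step 3 [3y] zero: DF = P = 9147/10000 ≈ 0.914700
step 4 [4y] swap r/1=1208/36849: DF=(1 − 1208/36849·(0.969300+0.921700+0.914700))/(1+1208/36849) = 1099/1250 ≈ 0.879200

1 1 9693/10000
2 2 9217/10000
3 3 9147/10000
4 4 1099/1250
s(4y) = (1/(1099/1250) − 1)/(4) = 151/4396 ≈ 3.4349%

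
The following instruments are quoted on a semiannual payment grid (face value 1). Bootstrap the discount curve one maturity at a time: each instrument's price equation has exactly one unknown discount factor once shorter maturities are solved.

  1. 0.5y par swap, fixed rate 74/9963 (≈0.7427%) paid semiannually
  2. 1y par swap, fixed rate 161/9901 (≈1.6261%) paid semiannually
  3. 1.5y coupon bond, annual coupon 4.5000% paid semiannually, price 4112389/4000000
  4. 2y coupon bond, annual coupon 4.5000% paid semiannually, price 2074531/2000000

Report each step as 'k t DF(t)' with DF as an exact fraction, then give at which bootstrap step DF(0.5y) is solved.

step 1 [0.5y] swap r/2=37/9963: DF=(1 − 37/9963·(0))/(1+37/9963) = 9963/10000 ≈ 0.996300
step 2 [1y] swap r/2=161/19802: DF=(1 − 161/19802·(0.996300))/(1+161/19802) = 9839/10000 ≈ 0.983900
step 3 [1.5y] bond c/2=9/400: DF=(4112389/4000000 − 9/400·(0.996300+0.983900))/(1+9/400) = 9619/10000 ≈ 0.961900
step 4 [2y] bond c/2=9/400: DF=(2074531/2000000 − 9/400·(0.996300+0.983900+0.961900))/(1+9/400) = 9497/10000 ≈ 0.949700

1 1/2 9963/10000
2 1 9839/10000
3 3/2 9619/10000
4 2 9497/10000
DF(0.5y) is solved at step 1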